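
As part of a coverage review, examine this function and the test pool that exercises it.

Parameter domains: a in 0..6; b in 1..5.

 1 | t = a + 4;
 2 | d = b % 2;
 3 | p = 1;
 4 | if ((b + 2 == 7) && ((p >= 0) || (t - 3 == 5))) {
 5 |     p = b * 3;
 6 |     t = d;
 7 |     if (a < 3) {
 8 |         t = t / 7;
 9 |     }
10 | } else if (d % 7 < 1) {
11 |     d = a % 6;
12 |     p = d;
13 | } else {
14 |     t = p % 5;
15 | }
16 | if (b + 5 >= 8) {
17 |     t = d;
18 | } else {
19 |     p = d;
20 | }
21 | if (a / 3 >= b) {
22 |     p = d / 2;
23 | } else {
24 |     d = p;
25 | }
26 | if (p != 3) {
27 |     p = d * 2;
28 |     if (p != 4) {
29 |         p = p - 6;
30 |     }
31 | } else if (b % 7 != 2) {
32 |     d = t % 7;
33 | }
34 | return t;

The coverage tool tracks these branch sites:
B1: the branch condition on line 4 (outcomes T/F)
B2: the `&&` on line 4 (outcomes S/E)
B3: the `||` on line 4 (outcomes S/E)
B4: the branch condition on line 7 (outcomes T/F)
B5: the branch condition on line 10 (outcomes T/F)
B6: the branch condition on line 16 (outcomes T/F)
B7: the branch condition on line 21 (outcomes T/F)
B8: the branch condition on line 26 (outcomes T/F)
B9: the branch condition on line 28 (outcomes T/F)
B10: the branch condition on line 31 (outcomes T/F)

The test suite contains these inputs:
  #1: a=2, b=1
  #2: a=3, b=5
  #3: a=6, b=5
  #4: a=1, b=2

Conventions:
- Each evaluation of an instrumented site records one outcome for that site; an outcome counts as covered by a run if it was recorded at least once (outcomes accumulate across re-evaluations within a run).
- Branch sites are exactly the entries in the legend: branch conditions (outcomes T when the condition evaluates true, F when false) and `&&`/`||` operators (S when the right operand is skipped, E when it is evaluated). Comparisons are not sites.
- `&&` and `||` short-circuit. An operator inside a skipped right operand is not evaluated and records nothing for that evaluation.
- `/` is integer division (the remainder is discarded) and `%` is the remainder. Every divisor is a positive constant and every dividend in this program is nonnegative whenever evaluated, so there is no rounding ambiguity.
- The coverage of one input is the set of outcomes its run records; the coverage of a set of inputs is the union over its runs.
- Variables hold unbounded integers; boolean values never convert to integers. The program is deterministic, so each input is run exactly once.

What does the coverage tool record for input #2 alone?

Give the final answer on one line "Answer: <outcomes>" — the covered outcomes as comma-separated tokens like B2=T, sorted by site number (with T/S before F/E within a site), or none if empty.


Running input #2 (a=3, b=5), event by event:
  B2->E, B3->S, B1->T, B4->F, B6->T, B7->F, B8->T, B9->T
as a set, this run covers: B1=T, B2=E, B3=S, B4=F, B6=T, B7=F, B8=T, B9=T
Answer: B1=T, B2=E, B3=S, B4=F, B6=T, B7=F, B8=T, B9=T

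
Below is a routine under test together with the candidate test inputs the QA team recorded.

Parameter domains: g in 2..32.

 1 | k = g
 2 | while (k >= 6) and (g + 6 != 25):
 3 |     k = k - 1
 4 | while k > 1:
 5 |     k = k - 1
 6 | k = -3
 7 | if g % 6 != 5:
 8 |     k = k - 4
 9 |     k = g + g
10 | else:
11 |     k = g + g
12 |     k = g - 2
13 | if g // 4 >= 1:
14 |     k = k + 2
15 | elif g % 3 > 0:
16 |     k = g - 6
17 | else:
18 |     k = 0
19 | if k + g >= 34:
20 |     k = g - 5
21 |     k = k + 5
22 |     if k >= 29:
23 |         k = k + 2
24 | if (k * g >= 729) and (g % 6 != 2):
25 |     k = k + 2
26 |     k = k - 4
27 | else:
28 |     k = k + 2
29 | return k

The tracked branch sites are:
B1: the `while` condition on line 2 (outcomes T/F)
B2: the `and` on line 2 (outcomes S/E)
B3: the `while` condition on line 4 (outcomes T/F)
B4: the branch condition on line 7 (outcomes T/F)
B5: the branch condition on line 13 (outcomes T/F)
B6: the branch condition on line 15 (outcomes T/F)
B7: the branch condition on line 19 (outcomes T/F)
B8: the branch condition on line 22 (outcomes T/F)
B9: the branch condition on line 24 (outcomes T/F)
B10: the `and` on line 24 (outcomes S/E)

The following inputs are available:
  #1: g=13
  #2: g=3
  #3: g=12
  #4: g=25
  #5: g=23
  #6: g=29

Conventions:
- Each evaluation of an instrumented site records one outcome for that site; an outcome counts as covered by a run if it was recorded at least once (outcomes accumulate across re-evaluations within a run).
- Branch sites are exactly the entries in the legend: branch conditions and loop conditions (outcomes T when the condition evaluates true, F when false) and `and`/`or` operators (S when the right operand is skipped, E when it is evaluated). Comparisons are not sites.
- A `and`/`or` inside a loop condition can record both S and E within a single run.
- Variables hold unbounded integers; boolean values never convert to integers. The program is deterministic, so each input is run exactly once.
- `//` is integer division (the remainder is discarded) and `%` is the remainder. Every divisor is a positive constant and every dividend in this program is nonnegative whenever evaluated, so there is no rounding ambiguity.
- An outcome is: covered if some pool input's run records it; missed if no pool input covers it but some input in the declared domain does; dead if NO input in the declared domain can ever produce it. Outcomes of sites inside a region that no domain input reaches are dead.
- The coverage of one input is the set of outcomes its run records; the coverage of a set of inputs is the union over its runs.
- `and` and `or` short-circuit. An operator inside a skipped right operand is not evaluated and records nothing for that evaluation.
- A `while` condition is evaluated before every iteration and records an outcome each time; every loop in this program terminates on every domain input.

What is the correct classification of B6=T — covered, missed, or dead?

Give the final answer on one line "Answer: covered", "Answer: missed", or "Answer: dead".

no pool input records B6=T
but domain input (g=2) does record it -> reachable, so missed

Answer: missed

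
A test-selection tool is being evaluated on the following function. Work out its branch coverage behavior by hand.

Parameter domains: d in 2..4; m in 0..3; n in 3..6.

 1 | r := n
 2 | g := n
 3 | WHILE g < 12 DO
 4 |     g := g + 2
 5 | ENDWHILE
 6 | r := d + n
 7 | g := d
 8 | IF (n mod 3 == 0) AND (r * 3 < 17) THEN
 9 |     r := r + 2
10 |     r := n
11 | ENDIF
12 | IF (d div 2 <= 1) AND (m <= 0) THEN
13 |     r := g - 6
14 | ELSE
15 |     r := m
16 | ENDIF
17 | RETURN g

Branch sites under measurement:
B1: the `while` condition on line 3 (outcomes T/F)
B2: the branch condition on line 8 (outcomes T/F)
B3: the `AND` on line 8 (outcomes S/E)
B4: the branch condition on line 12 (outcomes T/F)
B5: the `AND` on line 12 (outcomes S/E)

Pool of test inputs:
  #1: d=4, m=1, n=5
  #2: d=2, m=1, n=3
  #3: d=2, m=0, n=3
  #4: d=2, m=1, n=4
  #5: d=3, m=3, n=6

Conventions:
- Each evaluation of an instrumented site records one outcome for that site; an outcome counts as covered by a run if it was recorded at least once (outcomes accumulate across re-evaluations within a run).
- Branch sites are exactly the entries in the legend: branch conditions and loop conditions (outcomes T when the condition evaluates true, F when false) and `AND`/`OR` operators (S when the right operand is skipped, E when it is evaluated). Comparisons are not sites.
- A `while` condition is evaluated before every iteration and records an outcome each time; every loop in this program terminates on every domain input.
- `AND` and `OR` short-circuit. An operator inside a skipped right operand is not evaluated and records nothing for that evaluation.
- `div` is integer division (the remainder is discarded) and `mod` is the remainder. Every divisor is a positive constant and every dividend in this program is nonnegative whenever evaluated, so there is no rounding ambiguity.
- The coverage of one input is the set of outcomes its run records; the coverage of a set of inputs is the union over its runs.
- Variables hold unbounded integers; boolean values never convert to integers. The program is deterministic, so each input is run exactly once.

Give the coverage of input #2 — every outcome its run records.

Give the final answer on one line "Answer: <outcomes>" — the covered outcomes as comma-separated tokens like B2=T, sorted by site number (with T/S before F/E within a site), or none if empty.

Running input #2 (d=2, m=1, n=3), event by event:
  B1->T, B1->T, B1->T, B1->T, B1->T, B1->F, B3->E, B2->T, B5->E, B4->F
deduplicating events, the covered set is: B1=T, B1=F, B2=T, B3=E, B4=F, B5=E

Answer: B1=T, B1=F, B2=T, B3=E, B4=F, B5=E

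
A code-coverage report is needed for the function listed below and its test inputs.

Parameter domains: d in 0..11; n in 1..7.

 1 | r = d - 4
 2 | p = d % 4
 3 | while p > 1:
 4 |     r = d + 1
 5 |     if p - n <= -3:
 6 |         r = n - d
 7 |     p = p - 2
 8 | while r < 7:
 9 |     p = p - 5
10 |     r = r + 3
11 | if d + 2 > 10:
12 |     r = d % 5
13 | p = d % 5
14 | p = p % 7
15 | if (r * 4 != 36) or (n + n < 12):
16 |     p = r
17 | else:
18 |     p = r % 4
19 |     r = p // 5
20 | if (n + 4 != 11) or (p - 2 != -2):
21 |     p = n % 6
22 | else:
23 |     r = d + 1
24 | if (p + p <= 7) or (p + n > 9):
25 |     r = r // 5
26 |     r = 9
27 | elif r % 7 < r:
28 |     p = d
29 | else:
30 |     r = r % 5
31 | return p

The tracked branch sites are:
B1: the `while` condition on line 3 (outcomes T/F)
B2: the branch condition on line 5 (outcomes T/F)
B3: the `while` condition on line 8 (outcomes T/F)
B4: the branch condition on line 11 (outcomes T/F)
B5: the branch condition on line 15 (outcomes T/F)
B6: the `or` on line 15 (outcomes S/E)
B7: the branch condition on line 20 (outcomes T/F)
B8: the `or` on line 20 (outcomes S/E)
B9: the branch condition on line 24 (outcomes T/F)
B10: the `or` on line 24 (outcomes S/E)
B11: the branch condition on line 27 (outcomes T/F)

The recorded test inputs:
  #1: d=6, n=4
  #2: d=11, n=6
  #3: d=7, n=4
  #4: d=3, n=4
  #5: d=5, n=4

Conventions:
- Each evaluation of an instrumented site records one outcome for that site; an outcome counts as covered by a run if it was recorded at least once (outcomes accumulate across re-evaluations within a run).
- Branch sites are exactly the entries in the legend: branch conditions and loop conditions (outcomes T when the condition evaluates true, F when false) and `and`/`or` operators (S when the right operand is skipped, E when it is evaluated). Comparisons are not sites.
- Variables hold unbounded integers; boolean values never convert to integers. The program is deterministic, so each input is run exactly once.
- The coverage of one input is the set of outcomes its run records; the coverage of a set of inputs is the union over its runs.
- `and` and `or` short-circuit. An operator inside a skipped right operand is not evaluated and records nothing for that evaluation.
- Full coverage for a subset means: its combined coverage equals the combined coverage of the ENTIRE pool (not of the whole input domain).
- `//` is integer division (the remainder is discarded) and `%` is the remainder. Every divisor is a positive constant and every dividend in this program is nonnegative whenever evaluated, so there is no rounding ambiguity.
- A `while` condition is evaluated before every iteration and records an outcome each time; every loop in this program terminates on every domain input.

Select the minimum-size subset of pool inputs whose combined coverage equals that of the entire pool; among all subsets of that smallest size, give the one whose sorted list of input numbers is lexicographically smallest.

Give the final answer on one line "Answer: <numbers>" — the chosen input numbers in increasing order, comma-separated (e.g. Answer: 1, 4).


run #1 (d=6, n=4) runs B1->T, B2->F, B1->F, B3->F, B4->F, B6->S, B5->T, B8->S, B7->T, B10->E, B9->F, B11->T; records B1=T, B1=F, B2=F, B3=F, B4=F, B5=T, B6=S, B7=T, B8=S, B9=F, B10=E, B11=T
run #2 (d=11, n=6) runs B1->T, B2->T, B1->F, B3->T, B3->T, B3->T, B3->T, B3->F, B4->T, B6->S, B5->T, B8->S, B7->T, B10->S, ...; records B1=T, B1=F, B2=T, B3=T, B3=F, B4=T, B5=T, B6=S, B7=T, B8=S, B9=T, B10=S
run #3 (d=7, n=4) runs B1->T, B2->F, B1->F, B3->F, B4->F, B6->S, B5->T, B8->S, B7->T, B10->E, B9->F, B11->T; records B1=T, B1=F, B2=F, B3=F, B4=F, B5=T, B6=S, B7=T, B8=S, B9=F, B10=E, B11=T
run #4 (d=3, n=4) runs B1->T, B2->F, B1->F, B3->T, B3->F, B4->F, B6->S, B5->T, B8->S, B7->T, B10->E, B9->F, B11->T; records B1=T, B1=F, B2=F, B3=T, B3=F, B4=F, B5=T, B6=S, B7=T, B8=S, B9=F, B10=E, B11=T
run #5 (d=5, n=4) runs B1->F, B3->T, B3->T, B3->F, B4->F, B6->S, B5->T, B8->S, B7->T, B10->E, B9->F, B11->T; records B1=F, B3=T, B3=F, B4=F, B5=T, B6=S, B7=T, B8=S, B9=F, B10=E, B11=T
union over all inputs: B1=T, B1=F, B2=T, B2=F, B3=T, B3=F, B4=T, B4=F, B5=T, B6=S, B7=T, B8=S, B9=T, B9=F, B10=S, B10=E, B11=T (17 outcomes)
no size-1 subset reaches all 17 outcomes (best union: 13/17)
at size 2, {1, 2} reaches all 17 outcomes; every lexicographically earlier size-2 subset fails
Answer: 1, 2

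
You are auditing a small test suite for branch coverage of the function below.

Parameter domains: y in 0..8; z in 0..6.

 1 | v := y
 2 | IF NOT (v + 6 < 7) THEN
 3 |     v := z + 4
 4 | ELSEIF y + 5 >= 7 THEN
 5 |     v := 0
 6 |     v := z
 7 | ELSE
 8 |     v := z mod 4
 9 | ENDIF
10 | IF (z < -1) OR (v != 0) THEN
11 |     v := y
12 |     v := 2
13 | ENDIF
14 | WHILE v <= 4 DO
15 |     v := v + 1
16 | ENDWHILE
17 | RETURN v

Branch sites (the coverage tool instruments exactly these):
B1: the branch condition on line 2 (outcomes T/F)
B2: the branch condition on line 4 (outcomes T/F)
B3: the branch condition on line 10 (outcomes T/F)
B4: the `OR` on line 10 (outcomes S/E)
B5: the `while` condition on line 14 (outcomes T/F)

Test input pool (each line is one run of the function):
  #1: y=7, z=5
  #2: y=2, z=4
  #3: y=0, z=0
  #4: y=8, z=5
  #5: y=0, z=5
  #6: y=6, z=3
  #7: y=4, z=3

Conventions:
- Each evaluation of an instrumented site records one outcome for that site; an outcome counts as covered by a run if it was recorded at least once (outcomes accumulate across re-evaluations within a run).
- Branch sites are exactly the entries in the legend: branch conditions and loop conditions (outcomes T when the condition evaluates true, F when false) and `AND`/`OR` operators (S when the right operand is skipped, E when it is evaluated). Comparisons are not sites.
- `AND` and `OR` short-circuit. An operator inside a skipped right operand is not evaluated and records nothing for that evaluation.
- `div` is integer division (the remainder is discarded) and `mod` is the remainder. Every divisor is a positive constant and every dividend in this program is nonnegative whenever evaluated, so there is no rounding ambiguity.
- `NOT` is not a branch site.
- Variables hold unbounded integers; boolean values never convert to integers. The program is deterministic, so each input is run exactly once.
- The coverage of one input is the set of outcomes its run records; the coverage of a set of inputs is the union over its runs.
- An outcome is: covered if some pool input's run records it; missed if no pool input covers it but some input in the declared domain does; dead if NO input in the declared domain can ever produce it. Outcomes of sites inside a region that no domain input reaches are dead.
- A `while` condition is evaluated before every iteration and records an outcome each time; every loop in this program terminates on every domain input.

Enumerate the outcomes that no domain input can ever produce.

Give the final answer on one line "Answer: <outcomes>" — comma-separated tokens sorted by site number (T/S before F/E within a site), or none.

running all 63 domain inputs and tallying outcomes:
  B2=T: no domain input ever produces it -> dead
  B4=S: no domain input ever produces it -> dead
  reachable outcomes have witnesses, e.g. B1=T (e.g. y=1, z=0), B1=F (e.g. y=0, z=0), B2=F (e.g. y=0, z=0), B3=T (e.g. y=0, z=1)

Answer: B2=T, B4=S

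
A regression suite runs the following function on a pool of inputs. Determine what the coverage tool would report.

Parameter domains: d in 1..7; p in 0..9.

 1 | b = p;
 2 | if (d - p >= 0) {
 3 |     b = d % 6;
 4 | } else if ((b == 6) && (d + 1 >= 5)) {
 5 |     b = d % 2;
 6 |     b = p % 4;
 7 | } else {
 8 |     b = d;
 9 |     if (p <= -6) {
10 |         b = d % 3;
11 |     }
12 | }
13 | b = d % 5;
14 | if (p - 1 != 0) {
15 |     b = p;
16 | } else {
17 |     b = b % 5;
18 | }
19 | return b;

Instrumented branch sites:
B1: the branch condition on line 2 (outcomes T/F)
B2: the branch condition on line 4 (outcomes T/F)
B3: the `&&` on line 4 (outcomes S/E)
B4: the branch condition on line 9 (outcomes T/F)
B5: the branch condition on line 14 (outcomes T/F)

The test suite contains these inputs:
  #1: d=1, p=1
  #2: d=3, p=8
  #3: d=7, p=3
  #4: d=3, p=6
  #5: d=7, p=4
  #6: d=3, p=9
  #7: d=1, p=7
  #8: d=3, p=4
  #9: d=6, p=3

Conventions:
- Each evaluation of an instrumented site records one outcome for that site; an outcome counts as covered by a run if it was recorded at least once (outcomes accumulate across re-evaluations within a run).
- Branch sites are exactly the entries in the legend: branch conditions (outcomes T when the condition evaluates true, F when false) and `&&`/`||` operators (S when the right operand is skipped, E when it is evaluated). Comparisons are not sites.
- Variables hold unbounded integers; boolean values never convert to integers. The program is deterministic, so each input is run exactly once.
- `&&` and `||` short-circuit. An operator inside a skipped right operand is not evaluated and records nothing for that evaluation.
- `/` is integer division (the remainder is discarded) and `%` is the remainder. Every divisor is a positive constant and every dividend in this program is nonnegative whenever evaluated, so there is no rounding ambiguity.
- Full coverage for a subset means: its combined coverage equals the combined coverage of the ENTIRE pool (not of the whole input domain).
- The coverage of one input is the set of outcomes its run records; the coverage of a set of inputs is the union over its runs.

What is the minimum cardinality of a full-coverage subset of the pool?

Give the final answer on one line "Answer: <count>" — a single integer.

input #1 (d=1, p=1): events B1->T, B5->F; covers B1=T, B5=F
input #2 (d=3, p=8): events B1->F, B3->S, B2->F, B4->F, B5->T; covers B1=F, B2=F, B3=S, B4=F, B5=T
input #3 (d=7, p=3): events B1->T, B5->T; covers B1=T, B5=T
input #4 (d=3, p=6): events B1->F, B3->E, B2->F, B4->F, B5->T; covers B1=F, B2=F, B3=E, B4=F, B5=T
input #5 (d=7, p=4): events B1->T, B5->T; covers B1=T, B5=T
input #6 (d=3, p=9): events B1->F, B3->S, B2->F, B4->F, B5->T; covers B1=F, B2=F, B3=S, B4=F, B5=T
input #7 (d=1, p=7): events B1->F, B3->S, B2->F, B4->F, B5->T; covers B1=F, B2=F, B3=S, B4=F, B5=T
input #8 (d=3, p=4): events B1->F, B3->S, B2->F, B4->F, B5->T; covers B1=F, B2=F, B3=S, B4=F, B5=T
input #9 (d=6, p=3): events B1->T, B5->T; covers B1=T, B5=T
union over all inputs: B1=T, B1=F, B2=F, B3=S, B3=E, B4=F, B5=T, B5=F (8 outcomes)
size 1 is not enough: best union over all size-1 subsets is 5/8
size 2 is not enough: best union over all size-2 subsets is 7/8
size 3: inputs {1, 2, 4} cover all 8 outcomes, and no lexicographically smaller subset of this size does

Answer: 3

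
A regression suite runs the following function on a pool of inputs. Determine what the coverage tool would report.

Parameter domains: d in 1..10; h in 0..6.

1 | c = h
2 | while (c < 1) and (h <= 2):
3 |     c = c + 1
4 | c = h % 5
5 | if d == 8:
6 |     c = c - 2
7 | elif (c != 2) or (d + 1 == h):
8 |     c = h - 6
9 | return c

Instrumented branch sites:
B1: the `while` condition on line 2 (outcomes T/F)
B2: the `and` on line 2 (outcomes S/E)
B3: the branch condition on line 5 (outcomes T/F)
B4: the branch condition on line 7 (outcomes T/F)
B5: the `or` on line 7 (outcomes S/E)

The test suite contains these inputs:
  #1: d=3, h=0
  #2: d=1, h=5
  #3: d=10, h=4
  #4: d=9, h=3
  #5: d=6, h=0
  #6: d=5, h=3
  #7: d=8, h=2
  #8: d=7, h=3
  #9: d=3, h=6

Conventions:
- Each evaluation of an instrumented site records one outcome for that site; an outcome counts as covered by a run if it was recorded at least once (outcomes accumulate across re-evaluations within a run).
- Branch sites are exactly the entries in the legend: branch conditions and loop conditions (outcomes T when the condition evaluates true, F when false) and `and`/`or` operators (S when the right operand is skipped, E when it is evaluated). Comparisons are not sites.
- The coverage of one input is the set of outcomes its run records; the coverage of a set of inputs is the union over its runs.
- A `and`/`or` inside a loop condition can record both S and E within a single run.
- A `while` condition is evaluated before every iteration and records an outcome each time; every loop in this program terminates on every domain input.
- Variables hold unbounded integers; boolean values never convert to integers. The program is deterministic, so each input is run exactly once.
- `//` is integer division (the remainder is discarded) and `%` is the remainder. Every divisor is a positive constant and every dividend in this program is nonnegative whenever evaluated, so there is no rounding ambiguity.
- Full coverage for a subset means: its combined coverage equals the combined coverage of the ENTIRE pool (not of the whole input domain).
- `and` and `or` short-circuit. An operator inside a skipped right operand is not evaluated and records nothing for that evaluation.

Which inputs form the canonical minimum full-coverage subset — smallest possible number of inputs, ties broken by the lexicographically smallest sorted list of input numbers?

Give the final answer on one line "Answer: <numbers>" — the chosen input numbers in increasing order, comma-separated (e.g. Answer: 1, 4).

run #1 (d=3, h=0) runs B2->E, B1->T, B2->S, B1->F, B3->F, B5->S, B4->T; records B1=T, B1=F, B2=S, B2=E, B3=F, B4=T, B5=S
run #2 (d=1, h=5) runs B2->S, B1->F, B3->F, B5->S, B4->T; records B1=F, B2=S, B3=F, B4=T, B5=S
run #3 (d=10, h=4) runs B2->S, B1->F, B3->F, B5->S, B4->T; records B1=F, B2=S, B3=F, B4=T, B5=S
run #4 (d=9, h=3) runs B2->S, B1->F, B3->F, B5->S, B4->T; records B1=F, B2=S, B3=F, B4=T, B5=S
run #5 (d=6, h=0) runs B2->E, B1->T, B2->S, B1->F, B3->F, B5->S, B4->T; records B1=T, B1=F, B2=S, B2=E, B3=F, B4=T, B5=S
run #6 (d=5, h=3) runs B2->S, B1->F, B3->F, B5->S, B4->T; records B1=F, B2=S, B3=F, B4=T, B5=S
run #7 (d=8, h=2) runs B2->S, B1->F, B3->T; records B1=F, B2=S, B3=T
run #8 (d=7, h=3) runs B2->S, B1->F, B3->F, B5->S, B4->T; records B1=F, B2=S, B3=F, B4=T, B5=S
run #9 (d=3, h=6) runs B2->S, B1->F, B3->F, B5->S, B4->T; records B1=F, B2=S, B3=F, B4=T, B5=S
pool-wide coverage (8 outcomes): B1=T, B1=F, B2=S, B2=E, B3=T, B3=F, B4=T, B5=S
no size-1 subset reaches all 8 outcomes (best union: 7/8)
inputs {1, 7} (size 2) cover everything; no size-2 subset with a lexicographically smaller index list covers all 8

Answer: 1, 7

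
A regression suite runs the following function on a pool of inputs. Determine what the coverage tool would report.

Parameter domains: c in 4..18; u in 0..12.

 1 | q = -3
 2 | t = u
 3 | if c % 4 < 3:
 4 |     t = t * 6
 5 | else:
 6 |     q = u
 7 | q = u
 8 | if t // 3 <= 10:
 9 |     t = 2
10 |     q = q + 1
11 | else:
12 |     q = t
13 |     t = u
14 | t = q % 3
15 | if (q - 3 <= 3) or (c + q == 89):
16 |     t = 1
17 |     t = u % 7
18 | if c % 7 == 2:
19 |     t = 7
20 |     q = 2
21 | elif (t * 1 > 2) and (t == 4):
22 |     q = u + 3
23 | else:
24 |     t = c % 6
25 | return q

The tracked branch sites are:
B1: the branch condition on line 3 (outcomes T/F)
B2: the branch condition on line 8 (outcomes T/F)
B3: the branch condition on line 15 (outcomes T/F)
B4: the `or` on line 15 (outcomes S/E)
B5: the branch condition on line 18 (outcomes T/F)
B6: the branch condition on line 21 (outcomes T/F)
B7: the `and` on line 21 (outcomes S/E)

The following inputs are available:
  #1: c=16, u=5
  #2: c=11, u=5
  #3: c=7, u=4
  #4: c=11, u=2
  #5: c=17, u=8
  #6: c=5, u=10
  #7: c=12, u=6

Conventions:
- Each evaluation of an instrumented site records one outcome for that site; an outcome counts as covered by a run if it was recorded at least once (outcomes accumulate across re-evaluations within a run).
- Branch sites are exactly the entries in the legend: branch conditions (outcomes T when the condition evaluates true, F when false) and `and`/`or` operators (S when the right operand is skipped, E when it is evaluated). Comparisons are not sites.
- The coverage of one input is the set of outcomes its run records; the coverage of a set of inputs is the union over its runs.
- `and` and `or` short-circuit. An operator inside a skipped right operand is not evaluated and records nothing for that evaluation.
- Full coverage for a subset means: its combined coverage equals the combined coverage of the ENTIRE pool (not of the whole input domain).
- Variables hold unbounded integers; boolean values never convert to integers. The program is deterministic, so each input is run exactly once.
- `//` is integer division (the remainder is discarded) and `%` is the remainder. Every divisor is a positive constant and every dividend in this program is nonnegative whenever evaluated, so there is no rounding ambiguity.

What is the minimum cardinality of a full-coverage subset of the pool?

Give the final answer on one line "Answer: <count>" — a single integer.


input #1 (c=16, u=5): covers B1=T, B2=T, B3=T, B4=S, B5=T
input #2 (c=11, u=5): covers B1=F, B2=T, B3=T, B4=S, B5=F, B6=F, B7=E
input #3 (c=7, u=4): covers B1=F, B2=T, B3=T, B4=S, B5=F, B6=T, B7=E
input #4 (c=11, u=2): covers B1=F, B2=T, B3=T, B4=S, B5=F, B6=F, B7=S
input #5 (c=17, u=8): covers B1=T, B2=F, B3=F, B4=E, B5=F, B6=F, B7=S
input #6 (c=5, u=10): covers B1=T, B2=F, B3=F, B4=E, B5=F, B6=F, B7=S
input #7 (c=12, u=6): covers B1=T, B2=F, B3=F, B4=E, B5=F, B6=F, B7=S
union over all inputs: B1=T, B1=F, B2=T, B2=F, B3=T, B3=F, B4=S, B4=E, B5=T, B5=F, B6=T, B6=F, B7=S, B7=E (14 outcomes)
no size-1 subset reaches all 14 outcomes (best union: 7/14)
no size-2 subset reaches all 14 outcomes (best union: 13/14)
size 3: inputs {1, 3, 5} cover all 14 outcomes, and no lexicographically smaller subset of this size does
Answer: 3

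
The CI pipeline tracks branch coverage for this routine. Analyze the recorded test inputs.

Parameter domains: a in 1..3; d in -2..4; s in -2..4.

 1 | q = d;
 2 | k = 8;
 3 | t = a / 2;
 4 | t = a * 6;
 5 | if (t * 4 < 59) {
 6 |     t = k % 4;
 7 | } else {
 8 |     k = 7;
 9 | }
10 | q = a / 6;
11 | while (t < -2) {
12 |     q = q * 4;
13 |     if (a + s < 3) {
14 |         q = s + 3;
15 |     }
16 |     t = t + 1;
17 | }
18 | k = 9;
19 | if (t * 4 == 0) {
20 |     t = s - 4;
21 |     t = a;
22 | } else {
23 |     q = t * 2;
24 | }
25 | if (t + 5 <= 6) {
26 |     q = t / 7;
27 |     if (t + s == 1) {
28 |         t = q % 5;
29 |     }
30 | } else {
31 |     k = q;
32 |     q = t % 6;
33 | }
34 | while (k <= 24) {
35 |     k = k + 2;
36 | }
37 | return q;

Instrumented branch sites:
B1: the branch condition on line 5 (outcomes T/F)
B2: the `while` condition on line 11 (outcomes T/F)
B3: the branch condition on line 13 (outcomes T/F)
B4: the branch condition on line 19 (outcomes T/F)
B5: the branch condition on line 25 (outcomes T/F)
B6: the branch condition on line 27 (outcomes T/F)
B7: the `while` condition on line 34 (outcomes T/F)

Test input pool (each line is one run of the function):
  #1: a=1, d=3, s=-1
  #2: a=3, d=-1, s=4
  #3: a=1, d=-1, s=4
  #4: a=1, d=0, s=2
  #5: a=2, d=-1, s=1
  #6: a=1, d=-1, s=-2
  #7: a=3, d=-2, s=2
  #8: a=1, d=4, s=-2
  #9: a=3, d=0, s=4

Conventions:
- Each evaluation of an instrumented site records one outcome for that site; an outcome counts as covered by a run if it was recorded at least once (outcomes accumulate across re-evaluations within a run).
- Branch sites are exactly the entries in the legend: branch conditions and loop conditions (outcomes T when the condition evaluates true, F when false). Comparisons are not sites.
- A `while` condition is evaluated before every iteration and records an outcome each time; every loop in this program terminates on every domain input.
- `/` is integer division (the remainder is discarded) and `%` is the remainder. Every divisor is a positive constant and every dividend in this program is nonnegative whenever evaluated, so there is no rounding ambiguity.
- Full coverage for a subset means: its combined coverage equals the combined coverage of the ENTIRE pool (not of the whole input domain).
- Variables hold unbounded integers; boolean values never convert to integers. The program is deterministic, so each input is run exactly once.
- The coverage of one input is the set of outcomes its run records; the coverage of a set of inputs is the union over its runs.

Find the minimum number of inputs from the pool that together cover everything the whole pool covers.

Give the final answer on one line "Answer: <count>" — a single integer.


#1 (a=1, d=3, s=-1) -> B1->T, B2->F, B4->T, B5->T, B6->F, B7->T, B7->T, B7->T, B7->T, B7->T, B7->T, B7->T, B7->T, B7->F; covered: B1=T, B2=F, B4=T, B5=T, B6=F, B7=T, B7=F
#2 (a=3, d=-1, s=4) -> B1->F, B2->F, B4->F, B5->F, B7->F; covered: B1=F, B2=F, B4=F, B5=F, B7=F
#3 (a=1, d=-1, s=4) -> B1->T, B2->F, B4->T, B5->T, B6->F, B7->T, B7->T, B7->T, B7->T, B7->T, B7->T, B7->T, B7->T, B7->F; covered: B1=T, B2=F, B4=T, B5=T, B6=F, B7=T, B7=F
#4 (a=1, d=0, s=2) -> B1->T, B2->F, B4->T, B5->T, B6->F, B7->T, B7->T, B7->T, B7->T, B7->T, B7->T, B7->T, B7->T, B7->F; covered: B1=T, B2=F, B4=T, B5=T, B6=F, B7=T, B7=F
#5 (a=2, d=-1, s=1) -> B1->T, B2->F, B4->T, B5->F, B7->T, B7->T, B7->T, B7->T, B7->T, B7->T, B7->T, B7->T, B7->T, B7->T, ...; covered: B1=T, B2=F, B4=T, B5=F, B7=T, B7=F
#6 (a=1, d=-1, s=-2) -> B1->T, B2->F, B4->T, B5->T, B6->F, B7->T, B7->T, B7->T, B7->T, B7->T, B7->T, B7->T, B7->T, B7->F; covered: B1=T, B2=F, B4=T, B5=T, B6=F, B7=T, B7=F
#7 (a=3, d=-2, s=2) -> B1->F, B2->F, B4->F, B5->F, B7->F; covered: B1=F, B2=F, B4=F, B5=F, B7=F
#8 (a=1, d=4, s=-2) -> B1->T, B2->F, B4->T, B5->T, B6->F, B7->T, B7->T, B7->T, B7->T, B7->T, B7->T, B7->T, B7->T, B7->F; covered: B1=T, B2=F, B4=T, B5=T, B6=F, B7=T, B7=F
#9 (a=3, d=0, s=4) -> B1->F, B2->F, B4->F, B5->F, B7->F; covered: B1=F, B2=F, B4=F, B5=F, B7=F
together the pool reaches 10 outcomes: B1=T, B1=F, B2=F, B4=T, B4=F, B5=T, B5=F, B6=F, B7=T, B7=F
checked all size-1 subsets: none covers 10 outcomes (max 7/10)
the canonical winner is {1, 2}: size 2, full 10-outcome coverage, earliest index list among size-2 covers
Answer: 2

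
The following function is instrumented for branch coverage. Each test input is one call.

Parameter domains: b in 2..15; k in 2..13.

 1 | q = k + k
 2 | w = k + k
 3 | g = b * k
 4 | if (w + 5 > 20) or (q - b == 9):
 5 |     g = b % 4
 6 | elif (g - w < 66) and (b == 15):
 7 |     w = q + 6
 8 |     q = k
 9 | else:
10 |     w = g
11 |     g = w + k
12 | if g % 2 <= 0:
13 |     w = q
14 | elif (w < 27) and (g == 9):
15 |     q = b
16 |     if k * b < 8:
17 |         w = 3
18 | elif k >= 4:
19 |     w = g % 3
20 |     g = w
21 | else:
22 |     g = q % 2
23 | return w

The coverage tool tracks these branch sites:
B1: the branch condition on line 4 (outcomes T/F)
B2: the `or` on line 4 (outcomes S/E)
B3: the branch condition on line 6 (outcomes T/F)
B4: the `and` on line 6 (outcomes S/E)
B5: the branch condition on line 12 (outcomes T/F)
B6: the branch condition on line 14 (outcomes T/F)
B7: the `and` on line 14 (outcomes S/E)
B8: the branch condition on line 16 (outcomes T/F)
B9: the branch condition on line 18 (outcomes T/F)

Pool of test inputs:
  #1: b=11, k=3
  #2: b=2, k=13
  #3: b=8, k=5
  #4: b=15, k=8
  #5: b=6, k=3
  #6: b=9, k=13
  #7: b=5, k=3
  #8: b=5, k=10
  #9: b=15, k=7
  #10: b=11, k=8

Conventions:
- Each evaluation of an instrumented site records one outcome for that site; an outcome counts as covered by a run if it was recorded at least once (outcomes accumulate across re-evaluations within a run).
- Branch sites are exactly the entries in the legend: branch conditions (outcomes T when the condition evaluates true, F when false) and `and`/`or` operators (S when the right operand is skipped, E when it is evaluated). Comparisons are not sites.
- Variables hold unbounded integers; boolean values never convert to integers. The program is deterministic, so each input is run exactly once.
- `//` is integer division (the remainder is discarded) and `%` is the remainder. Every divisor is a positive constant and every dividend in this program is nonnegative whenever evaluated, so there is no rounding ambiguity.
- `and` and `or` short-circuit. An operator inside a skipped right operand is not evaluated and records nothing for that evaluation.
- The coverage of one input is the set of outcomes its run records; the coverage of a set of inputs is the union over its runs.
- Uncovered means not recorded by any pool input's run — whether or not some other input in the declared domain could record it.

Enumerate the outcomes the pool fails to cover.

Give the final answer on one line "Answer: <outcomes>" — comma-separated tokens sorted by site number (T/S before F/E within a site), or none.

input #1, b=11, k=3: events B2->E, B1->F, B4->E, B3->F, B5->T; outcomes B1=F, B2=E, B3=F, B4=E, B5=T
input #2, b=2, k=13: events B2->S, B1->T, B5->T; outcomes B1=T, B2=S, B5=T
input #3, b=8, k=5: events B2->E, B1->F, B4->E, B3->F, B5->F, B7->S, B6->F, B9->T; outcomes B1=F, B2=E, B3=F, B4=E, B5=F, B6=F, B7=S, B9=T
input #4, b=15, k=8: events B2->S, B1->T, B5->F, B7->E, B6->F, B9->T; outcomes B1=T, B2=S, B5=F, B6=F, B7=E, B9=T
input #5, b=6, k=3: events B2->E, B1->F, B4->E, B3->F, B5->F, B7->E, B6->F, B9->F; outcomes B1=F, B2=E, B3=F, B4=E, B5=F, B6=F, B7=E, B9=F
input #6, b=9, k=13: events B2->S, B1->T, B5->F, B7->E, B6->F, B9->T; outcomes B1=T, B2=S, B5=F, B6=F, B7=E, B9=T
input #7, b=5, k=3: events B2->E, B1->F, B4->E, B3->F, B5->T; outcomes B1=F, B2=E, B3=F, B4=E, B5=T
input #8, b=5, k=10: events B2->S, B1->T, B5->F, B7->E, B6->F, B9->T; outcomes B1=T, B2=S, B5=F, B6=F, B7=E, B9=T
input #9, b=15, k=7: events B2->E, B1->F, B4->S, B3->F, B5->T; outcomes B1=F, B2=E, B3=F, B4=S, B5=T
input #10, b=11, k=8: events B2->S, B1->T, B5->F, B7->E, B6->F, B9->T; outcomes B1=T, B2=S, B5=F, B6=F, B7=E, B9=T
union over the pool: B1=T, B1=F, B2=S, B2=E, B3=F, B4=S, B4=E, B5=T, B5=F, B6=F, B7=S, B7=E, B9=T, B9=F
uncovered (4 of 18): B3=T, B6=T, B8=T, B8=F

Answer: B3=T, B6=T, B8=T, B8=F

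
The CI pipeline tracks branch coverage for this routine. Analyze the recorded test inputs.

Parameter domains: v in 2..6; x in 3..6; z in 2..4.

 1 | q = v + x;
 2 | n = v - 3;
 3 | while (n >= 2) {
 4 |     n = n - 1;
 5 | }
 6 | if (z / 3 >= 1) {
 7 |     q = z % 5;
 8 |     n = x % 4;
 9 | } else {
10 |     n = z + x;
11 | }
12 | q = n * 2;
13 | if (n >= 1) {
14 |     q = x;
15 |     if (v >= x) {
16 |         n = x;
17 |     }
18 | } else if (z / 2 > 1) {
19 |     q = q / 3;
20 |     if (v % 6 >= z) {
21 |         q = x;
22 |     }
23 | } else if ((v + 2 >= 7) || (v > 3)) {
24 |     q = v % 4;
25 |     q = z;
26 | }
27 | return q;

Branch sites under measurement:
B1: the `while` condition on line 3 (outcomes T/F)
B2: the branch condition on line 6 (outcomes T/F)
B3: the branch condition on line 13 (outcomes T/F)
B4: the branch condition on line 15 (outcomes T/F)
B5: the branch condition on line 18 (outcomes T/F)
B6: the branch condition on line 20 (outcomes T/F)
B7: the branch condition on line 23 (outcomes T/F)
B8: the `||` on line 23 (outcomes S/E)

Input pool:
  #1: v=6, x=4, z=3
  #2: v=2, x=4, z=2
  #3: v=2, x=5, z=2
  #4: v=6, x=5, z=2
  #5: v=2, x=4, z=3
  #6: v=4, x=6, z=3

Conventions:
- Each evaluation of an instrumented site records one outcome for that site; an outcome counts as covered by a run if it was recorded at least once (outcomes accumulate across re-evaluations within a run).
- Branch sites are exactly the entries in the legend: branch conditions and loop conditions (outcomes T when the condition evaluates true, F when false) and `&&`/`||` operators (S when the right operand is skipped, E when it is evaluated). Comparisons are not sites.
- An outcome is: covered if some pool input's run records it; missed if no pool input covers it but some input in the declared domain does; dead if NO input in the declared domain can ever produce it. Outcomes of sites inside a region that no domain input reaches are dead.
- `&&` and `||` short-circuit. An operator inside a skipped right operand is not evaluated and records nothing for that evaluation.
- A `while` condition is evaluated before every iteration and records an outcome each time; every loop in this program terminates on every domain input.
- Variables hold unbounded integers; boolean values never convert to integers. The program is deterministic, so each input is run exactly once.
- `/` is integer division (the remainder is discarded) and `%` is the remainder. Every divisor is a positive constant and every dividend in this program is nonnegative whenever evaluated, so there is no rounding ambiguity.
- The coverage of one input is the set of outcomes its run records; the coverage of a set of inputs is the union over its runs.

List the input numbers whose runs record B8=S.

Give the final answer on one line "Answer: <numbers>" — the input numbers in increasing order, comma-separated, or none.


input #1 (v=6, x=4, z=3): produces B8=S
input #2 (v=2, x=4, z=2): does not produce B8=S
input #3 (v=2, x=5, z=2): does not produce B8=S
input #4 (v=6, x=5, z=2): does not produce B8=S
input #5 (v=2, x=4, z=3): does not produce B8=S
input #6 (v=4, x=6, z=3): does not produce B8=S
Answer: 1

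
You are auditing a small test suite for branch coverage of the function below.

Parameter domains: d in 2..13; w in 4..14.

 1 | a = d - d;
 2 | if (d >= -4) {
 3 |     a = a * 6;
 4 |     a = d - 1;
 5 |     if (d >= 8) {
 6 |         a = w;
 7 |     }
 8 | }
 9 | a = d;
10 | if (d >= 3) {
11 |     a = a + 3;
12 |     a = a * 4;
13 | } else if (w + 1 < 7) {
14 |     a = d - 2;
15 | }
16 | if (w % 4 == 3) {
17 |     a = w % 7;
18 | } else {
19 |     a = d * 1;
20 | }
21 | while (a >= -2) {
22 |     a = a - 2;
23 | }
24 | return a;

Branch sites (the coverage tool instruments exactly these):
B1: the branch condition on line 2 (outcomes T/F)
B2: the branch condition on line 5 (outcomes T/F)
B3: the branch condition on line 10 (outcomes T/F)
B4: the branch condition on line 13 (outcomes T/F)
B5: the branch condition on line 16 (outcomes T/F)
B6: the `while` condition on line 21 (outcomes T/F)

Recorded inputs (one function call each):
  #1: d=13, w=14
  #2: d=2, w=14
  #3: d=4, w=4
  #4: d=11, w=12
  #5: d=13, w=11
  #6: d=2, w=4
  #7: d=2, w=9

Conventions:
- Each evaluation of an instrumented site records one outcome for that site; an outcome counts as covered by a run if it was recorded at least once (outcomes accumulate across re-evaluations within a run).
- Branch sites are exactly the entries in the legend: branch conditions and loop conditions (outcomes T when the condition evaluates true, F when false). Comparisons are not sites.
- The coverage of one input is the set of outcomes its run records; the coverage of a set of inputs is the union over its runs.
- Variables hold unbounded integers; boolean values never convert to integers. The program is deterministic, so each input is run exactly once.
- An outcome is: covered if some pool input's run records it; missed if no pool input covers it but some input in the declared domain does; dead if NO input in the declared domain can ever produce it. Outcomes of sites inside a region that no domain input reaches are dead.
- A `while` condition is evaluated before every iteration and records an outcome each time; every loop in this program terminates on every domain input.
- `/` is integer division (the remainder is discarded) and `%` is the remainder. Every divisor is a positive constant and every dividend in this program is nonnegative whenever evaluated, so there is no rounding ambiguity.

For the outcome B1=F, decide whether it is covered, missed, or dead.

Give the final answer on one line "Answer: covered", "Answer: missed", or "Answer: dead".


no pool input records B1=F
checking all 132 inputs in the declared domain: B1=F is never recorded -> dead
Answer: dead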